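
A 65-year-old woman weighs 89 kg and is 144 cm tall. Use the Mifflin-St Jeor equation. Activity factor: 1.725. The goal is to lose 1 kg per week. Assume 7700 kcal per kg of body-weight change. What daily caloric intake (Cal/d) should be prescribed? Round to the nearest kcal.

Mifflin-St Jeor (female): BMR = 10(89) + 6.25(144) − 5(65) − 161 = 890 + 900 − 325 − 161 = 1304 kcal/day.
TEE = 1304 × 1.725 = 2249.4 kcal/day.
Required daily deficit = 1 × 7700 ÷ 7 = 1100 kcal/day.
Target intake = 2249.4 − 1100 = 1149.4 kcal/day.

1149 Cal/d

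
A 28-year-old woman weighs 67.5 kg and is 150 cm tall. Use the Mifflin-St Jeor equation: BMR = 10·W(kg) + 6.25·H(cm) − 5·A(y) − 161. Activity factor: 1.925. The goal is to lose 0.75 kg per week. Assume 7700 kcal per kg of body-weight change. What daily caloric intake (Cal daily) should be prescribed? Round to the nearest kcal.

Mifflin-St Jeor (female): BMR = 10(67.5) + 6.25(150) − 5(28) − 161 = 675 + 937.5 − 140 − 161 = 1311.5 kcal/day.
TEE = 1311.5 × 1.925 = 2524.6375 kcal/day.
Required daily deficit = 0.75 × 7700 ÷ 7 = 825 kcal/day.
Target intake = 2524.6375 − 825 = 1699.6375 kcal/day.

1700 Cal daily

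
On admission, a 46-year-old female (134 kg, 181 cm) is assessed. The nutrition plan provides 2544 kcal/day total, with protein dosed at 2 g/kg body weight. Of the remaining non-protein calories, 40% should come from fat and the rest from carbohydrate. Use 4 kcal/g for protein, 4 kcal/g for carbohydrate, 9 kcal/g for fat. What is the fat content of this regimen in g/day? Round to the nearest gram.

65 g/day

Protein = 2 × 134 = 268 g → 268 × 4 = 1072 kcal.
Non-protein calories = 2544 − 1072 = 1472 kcal.
Fat: 40% × 1472 = 588.8 kcal; carbohydrate: 883.2 kcal.
Fat: 588.8 kcal ÷ 9 kcal/g = 65.4222 g.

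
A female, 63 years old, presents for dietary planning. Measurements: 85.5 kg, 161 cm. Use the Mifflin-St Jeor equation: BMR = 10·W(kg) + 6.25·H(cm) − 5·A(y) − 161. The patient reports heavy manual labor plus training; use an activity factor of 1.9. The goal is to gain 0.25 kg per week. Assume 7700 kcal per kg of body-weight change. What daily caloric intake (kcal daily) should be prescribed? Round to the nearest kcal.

2907 kcal daily

Mifflin-St Jeor (female): BMR = 10(85.5) + 6.25(161) − 5(63) − 161 = 855 + 1006.25 − 315 − 161 = 1385.25 kcal/day.
TEE = 1385.25 × 1.9 = 2631.975 kcal/day.
Required daily surplus = 0.25 × 7700 ÷ 7 = 275 kcal/day.
Target intake = 2631.975 + 275 = 2906.975 kcal/day.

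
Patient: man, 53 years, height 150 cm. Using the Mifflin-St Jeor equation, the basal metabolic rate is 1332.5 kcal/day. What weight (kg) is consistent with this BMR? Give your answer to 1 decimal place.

1332.5 = 10·W + 6.25(150) − 5(53) + 5
10·W = 1332.5 − 677.5 = 655, so W = 65.5 kg.

65.5 kg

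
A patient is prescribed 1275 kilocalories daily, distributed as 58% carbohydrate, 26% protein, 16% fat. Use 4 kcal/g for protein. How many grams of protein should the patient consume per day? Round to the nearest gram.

83 g/day

Protein energy = 26% × 1275 = 331.5 kcal.
At 4 kcal/g: 331.5 ÷ 4 = 82.875 g.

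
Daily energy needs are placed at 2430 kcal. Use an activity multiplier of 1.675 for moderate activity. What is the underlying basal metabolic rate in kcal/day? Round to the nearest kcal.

1451 kcal/day

BMR = TEE ÷ activity factor = 2430 ÷ 1.675 = 1450.7463 kcal/day.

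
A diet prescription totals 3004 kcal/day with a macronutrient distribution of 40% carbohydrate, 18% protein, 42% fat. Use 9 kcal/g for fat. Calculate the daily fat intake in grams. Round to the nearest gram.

Fat energy = 42% × 3004 = 1261.68 kcal.
At 9 kcal/g: 1261.68 ÷ 9 = 140.1867 g.

140 g/day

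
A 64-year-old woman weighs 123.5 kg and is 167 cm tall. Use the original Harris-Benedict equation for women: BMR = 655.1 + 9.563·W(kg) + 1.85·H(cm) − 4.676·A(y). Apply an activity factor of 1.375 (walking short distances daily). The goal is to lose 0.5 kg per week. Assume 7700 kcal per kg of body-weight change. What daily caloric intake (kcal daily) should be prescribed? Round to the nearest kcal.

1988 kcal daily

Harris-Benedict: BMR = 655.1 + 9.563(123.5) + 1.85(167) − 4.676(64) = 1845.8165 kcal/day.
TEE = 1845.8165 × 1.375 = 2537.9977 kcal/day.
Required daily deficit = 0.5 × 7700 ÷ 7 = 550 kcal/day.
Target intake = 2537.9977 − 550 = 1987.9977 kcal/day.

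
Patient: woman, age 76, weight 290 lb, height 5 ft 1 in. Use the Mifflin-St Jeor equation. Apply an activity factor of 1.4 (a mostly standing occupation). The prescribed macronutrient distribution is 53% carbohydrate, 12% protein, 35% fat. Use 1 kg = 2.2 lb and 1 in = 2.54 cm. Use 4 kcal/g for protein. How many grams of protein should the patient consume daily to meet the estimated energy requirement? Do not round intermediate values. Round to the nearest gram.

73 g/day

Convert to metric: weight = 290 ÷ 2.2 = 131.8182 kg; height = (5×12 + 1) × 2.54 = 61 × 2.54 = 154.94 cm.
Mifflin-St Jeor (female): BMR = 10(131.8182) + 6.25(154.94) − 5(76) − 161 = 1318.1818 + 968.375 − 380 − 161 = 1745.5568 kcal/day.
TEE = 1745.5568 × 1.4 = 2443.7795 kcal/day.
Protein energy = 12% × 2443.7795 = 293.2535 kcal.
Protein = 293.2535 ÷ 4 kcal/g = 73.3134 g.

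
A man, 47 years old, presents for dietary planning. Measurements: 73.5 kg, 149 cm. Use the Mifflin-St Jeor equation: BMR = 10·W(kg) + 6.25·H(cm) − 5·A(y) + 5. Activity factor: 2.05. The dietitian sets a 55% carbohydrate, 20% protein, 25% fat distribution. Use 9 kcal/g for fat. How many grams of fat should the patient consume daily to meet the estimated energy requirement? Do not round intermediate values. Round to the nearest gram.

Mifflin-St Jeor (male): BMR = 10(73.5) + 6.25(149) − 5(47) + 5 = 735 + 931.25 − 235 + 5 = 1436.25 kcal/day.
TEE = 1436.25 × 2.05 = 2944.3125 kcal/day.
Fat energy = 25% × 2944.3125 = 736.0781 kcal.
Fat = 736.0781 ÷ 9 kcal/g = 81.7865 g.

82 g/day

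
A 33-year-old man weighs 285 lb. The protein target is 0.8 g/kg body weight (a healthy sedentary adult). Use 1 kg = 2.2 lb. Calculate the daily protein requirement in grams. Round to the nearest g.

104 g/day

Weight in kg = 285 ÷ 2.2 = 129.5455 kg.
Protein = 0.8 g/kg × 129.5455 kg = 103.6364 g/day.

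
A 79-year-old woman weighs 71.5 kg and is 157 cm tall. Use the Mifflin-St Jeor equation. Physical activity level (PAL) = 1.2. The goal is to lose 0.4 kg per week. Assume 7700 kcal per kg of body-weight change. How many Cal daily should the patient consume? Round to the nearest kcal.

Mifflin-St Jeor (female): BMR = 10(71.5) + 6.25(157) − 5(79) − 161 = 715 + 981.25 − 395 − 161 = 1140.25 kcal/day.
TEE = 1140.25 × 1.2 = 1368.3 kcal/day.
Required daily deficit = 0.4 × 7700 ÷ 7 = 440 kcal/day.
Target intake = 1368.3 − 440 = 928.3 kcal/day.

928 Cal daily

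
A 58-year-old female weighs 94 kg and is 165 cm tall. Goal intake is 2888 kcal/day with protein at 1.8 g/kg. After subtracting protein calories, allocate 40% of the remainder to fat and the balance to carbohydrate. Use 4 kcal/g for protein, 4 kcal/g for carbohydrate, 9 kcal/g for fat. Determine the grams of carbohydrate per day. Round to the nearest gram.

332 g/day

Protein = 1.8 × 94 = 169.2 g → 169.2 × 4 = 676.8 kcal.
Non-protein calories = 2888 − 676.8 = 2211.2 kcal.
Fat: 40% × 2211.2 = 884.48 kcal; carbohydrate: 1326.72 kcal.
Carbohydrate: 1326.72 kcal ÷ 4 kcal/g = 331.68 g.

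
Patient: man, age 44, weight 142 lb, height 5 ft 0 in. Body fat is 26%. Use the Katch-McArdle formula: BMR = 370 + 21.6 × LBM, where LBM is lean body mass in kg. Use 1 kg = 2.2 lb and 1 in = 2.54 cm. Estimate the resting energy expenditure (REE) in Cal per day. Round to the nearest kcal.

1402 Cal per day

Convert to metric: weight = 142 ÷ 2.2 = 64.5455 kg; height = (5×12 + 0) × 2.54 = 60 × 2.54 = 152.4 cm.
LBM = 64.5455 × (1 − 0.26) = 47.7636 kg. Katch-McArdle: BMR = 370 + 21.6 × 47.7636 = 1401.6945 kcal/day.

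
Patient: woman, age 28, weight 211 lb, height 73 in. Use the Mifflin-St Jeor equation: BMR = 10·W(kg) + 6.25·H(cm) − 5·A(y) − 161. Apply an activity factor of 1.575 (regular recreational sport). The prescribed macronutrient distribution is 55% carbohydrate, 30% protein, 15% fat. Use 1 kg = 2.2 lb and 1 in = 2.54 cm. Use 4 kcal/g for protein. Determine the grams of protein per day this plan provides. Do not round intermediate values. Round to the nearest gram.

Convert to metric: weight = 211 ÷ 2.2 = 95.9091 kg; height = 73 × 2.54 = 185.42 cm.
Mifflin-St Jeor (female): BMR = 10(95.9091) + 6.25(185.42) − 5(28) − 161 = 959.0909 + 1158.875 − 140 − 161 = 1816.9659 kcal/day.
TEE = 1816.9659 × 1.575 = 2861.7213 kcal/day.
Protein energy = 30% × 2861.7213 = 858.5164 kcal.
Protein = 858.5164 ÷ 4 kcal/g = 214.6291 g.

215 g/day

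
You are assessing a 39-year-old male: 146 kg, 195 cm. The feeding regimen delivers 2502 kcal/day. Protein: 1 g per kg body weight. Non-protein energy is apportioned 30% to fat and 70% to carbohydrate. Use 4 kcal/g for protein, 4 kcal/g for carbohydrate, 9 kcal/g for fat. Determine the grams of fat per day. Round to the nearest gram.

Protein = 1 × 146 = 146 g → 146 × 4 = 584 kcal.
Non-protein calories = 2502 − 584 = 1918 kcal.
Fat: 30% × 1918 = 575.4 kcal; carbohydrate: 1342.6 kcal.
Fat: 575.4 kcal ÷ 9 kcal/g = 63.9333 g.

64 g/day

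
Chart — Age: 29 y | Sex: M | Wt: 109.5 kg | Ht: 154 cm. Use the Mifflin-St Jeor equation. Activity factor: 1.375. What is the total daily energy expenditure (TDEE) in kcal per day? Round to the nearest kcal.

2637 kcal per day

Mifflin-St Jeor (male): BMR = 10(109.5) + 6.25(154) − 5(29) + 5 = 1095 + 962.5 − 145 + 5 = 1917.5 kcal/day.
TEE = BMR × activity factor = 1917.5 × 1.375 = 2636.5625 kcal/day.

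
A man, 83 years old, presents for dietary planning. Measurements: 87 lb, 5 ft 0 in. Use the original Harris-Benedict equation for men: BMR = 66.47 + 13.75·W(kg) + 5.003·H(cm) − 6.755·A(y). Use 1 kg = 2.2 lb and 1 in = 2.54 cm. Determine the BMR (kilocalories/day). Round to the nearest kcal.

Convert to metric: weight = 87 ÷ 2.2 = 39.5455 kg; height = (5×12 + 0) × 2.54 = 60 × 2.54 = 152.4 cm.
Harris-Benedict: BMR = 66.47 + 13.75(39.5455) + 5.003(152.4) − 6.755(83) = 812.0122 kcal/day.

812 kilocalories/day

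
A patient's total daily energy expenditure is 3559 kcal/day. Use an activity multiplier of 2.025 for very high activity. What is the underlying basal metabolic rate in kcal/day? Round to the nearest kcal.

1758 kcal/day

BMR = TEE ÷ activity factor = 3559 ÷ 2.025 = 1757.5309 kcal/day.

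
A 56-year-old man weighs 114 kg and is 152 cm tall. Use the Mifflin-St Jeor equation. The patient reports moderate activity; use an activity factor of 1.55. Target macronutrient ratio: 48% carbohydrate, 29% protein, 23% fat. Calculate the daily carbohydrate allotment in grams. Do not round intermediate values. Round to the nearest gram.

Mifflin-St Jeor (male): BMR = 10(114) + 6.25(152) − 5(56) + 5 = 1140 + 950 − 280 + 5 = 1815 kcal/day.
TEE = 1815 × 1.55 = 2813.25 kcal/day.
Carbohydrate energy = 48% × 2813.25 = 1350.36 kcal.
Carbohydrate = 1350.36 ÷ 4 kcal/g = 337.59 g.

338 g/day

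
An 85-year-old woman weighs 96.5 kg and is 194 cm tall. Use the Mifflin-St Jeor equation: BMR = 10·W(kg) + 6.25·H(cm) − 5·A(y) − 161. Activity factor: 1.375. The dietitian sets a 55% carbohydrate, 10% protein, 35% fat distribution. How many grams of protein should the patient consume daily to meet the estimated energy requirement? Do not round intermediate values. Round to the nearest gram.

55 g/day

Mifflin-St Jeor (female): BMR = 10(96.5) + 6.25(194) − 5(85) − 161 = 965 + 1212.5 − 425 − 161 = 1591.5 kcal/day.
TEE = 1591.5 × 1.375 = 2188.3125 kcal/day.
Protein energy = 10% × 2188.3125 = 218.8313 kcal.
Protein = 218.8313 ÷ 4 kcal/g = 54.7078 g.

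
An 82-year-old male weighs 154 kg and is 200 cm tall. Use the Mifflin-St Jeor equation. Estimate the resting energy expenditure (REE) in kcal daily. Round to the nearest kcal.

Mifflin-St Jeor (male): BMR = 10(154) + 6.25(200) − 5(82) + 5 = 1540 + 1250 − 410 + 5 = 2385 kcal/day.

2385 kcal daily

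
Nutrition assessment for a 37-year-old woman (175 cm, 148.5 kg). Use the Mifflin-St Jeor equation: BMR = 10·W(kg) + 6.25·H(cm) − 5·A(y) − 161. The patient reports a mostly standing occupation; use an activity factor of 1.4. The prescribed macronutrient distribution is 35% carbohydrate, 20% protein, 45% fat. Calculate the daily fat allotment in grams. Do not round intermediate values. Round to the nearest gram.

156 g/day

Mifflin-St Jeor (female): BMR = 10(148.5) + 6.25(175) − 5(37) − 161 = 1485 + 1093.75 − 185 − 161 = 2232.75 kcal/day.
TEE = 2232.75 × 1.4 = 3125.85 kcal/day.
Fat energy = 45% × 3125.85 = 1406.6325 kcal.
Fat = 1406.6325 ÷ 9 kcal/g = 156.2925 g.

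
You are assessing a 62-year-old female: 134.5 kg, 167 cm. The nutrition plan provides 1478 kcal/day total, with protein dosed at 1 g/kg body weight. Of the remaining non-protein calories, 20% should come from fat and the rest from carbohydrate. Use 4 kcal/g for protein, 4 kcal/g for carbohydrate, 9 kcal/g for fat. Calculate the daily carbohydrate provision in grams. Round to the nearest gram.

Protein = 1 × 134.5 = 134.5 g → 134.5 × 4 = 538 kcal.
Non-protein calories = 1478 − 538 = 940 kcal.
Fat: 20% × 940 = 188 kcal; carbohydrate: 752 kcal.
Carbohydrate: 752 kcal ÷ 4 kcal/g = 188 g.

188 g/day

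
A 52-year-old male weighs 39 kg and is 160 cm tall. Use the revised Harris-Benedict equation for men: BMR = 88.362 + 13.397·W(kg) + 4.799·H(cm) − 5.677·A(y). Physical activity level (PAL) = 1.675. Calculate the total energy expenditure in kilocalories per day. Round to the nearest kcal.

Harris-Benedict: BMR = 88.362 + 13.397(39) + 4.799(160) − 5.677(52) = 1083.481 kcal/day.
TEE = BMR × activity factor = 1083.481 × 1.675 = 1814.8307 kcal/day.

1815 kilocalories per day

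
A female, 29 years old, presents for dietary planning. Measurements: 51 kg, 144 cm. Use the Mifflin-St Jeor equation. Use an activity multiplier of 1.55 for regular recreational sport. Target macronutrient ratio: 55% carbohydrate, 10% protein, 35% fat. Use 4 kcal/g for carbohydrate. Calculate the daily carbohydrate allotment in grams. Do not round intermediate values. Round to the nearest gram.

Mifflin-St Jeor (female): BMR = 10(51) + 6.25(144) − 5(29) − 161 = 510 + 900 − 145 − 161 = 1104 kcal/day.
TEE = 1104 × 1.55 = 1711.2 kcal/day.
Carbohydrate energy = 55% × 1711.2 = 941.16 kcal.
Carbohydrate = 941.16 ÷ 4 kcal/g = 235.29 g.

235 g/day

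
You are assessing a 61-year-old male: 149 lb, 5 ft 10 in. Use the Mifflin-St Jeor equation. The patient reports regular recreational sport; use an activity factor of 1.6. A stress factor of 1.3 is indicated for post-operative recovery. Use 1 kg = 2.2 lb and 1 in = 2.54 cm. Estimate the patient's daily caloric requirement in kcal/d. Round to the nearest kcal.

Convert to metric: weight = 149 ÷ 2.2 = 67.7273 kg; height = (5×12 + 10) × 2.54 = 70 × 2.54 = 177.8 cm.
Mifflin-St Jeor (male): BMR = 10(67.7273) + 6.25(177.8) − 5(61) + 5 = 677.2727 + 1111.25 − 305 + 5 = 1488.5227 kcal/day.
TEE = BMR × activity factor = 1488.5227 × 1.6 = 2381.6364 kcal/day.
Apply stress factor: 2381.6364 × 1.3 = 3096.1273 kcal/day.

3096 kcal/d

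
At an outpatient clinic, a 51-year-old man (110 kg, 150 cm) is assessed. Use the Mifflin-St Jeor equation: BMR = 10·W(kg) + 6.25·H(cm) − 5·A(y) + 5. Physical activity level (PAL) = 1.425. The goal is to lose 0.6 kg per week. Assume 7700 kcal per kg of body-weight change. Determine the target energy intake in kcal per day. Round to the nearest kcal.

1887 kcal per day

Mifflin-St Jeor (male): BMR = 10(110) + 6.25(150) − 5(51) + 5 = 1100 + 937.5 − 255 + 5 = 1787.5 kcal/day.
TEE = 1787.5 × 1.425 = 2547.1875 kcal/day.
Required daily deficit = 0.6 × 7700 ÷ 7 = 660 kcal/day.
Target intake = 2547.1875 − 660 = 1887.1875 kcal/day.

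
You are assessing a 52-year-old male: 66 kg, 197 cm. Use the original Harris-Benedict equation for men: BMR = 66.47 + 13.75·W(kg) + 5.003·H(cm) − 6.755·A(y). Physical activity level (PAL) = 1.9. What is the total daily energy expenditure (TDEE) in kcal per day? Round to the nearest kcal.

3056 kcal per day

Harris-Benedict: BMR = 66.47 + 13.75(66) + 5.003(197) − 6.755(52) = 1608.301 kcal/day.
TEE = BMR × activity factor = 1608.301 × 1.9 = 3055.7719 kcal/day.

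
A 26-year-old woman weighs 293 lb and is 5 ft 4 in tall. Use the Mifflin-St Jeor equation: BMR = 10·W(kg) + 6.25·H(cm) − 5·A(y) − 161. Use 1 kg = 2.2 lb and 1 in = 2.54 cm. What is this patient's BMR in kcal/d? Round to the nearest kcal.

Convert to metric: weight = 293 ÷ 2.2 = 133.1818 kg; height = (5×12 + 4) × 2.54 = 64 × 2.54 = 162.56 cm.
Mifflin-St Jeor (female): BMR = 10(133.1818) + 6.25(162.56) − 5(26) − 161 = 1331.8182 + 1016 − 130 − 161 = 2056.8182 kcal/day.

2057 kcal/d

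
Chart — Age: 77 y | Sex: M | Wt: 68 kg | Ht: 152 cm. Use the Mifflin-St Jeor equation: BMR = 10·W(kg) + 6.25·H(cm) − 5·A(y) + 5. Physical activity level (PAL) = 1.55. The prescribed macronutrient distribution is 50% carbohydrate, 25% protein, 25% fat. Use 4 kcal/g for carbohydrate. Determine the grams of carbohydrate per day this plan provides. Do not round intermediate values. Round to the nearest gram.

Mifflin-St Jeor (male): BMR = 10(68) + 6.25(152) − 5(77) + 5 = 680 + 950 − 385 + 5 = 1250 kcal/day.
TEE = 1250 × 1.55 = 1937.5 kcal/day.
Carbohydrate energy = 50% × 1937.5 = 968.75 kcal.
Carbohydrate = 968.75 ÷ 4 kcal/g = 242.1875 g.

242 g/day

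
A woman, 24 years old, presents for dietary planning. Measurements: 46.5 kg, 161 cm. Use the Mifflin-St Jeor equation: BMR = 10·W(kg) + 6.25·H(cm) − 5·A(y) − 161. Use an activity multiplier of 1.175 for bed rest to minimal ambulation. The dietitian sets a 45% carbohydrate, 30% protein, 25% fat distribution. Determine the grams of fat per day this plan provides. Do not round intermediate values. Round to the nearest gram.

39 g/day

Mifflin-St Jeor (female): BMR = 10(46.5) + 6.25(161) − 5(24) − 161 = 465 + 1006.25 − 120 − 161 = 1190.25 kcal/day.
TEE = 1190.25 × 1.175 = 1398.5438 kcal/day.
Fat energy = 25% × 1398.5438 = 349.6359 kcal.
Fat = 349.6359 ÷ 9 kcal/g = 38.8484 g.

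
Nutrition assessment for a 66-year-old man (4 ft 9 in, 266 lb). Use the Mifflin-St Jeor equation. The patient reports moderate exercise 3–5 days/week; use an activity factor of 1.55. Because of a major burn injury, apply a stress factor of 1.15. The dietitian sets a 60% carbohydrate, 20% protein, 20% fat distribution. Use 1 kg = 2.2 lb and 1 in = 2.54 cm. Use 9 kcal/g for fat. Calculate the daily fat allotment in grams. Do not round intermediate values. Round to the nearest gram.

71 g/day

Convert to metric: weight = 266 ÷ 2.2 = 120.9091 kg; height = (4×12 + 9) × 2.54 = 57 × 2.54 = 144.78 cm.
Mifflin-St Jeor (male): BMR = 10(120.9091) + 6.25(144.78) − 5(66) + 5 = 1209.0909 + 904.875 − 330 + 5 = 1788.9659 kcal/day.
TEE = 1788.9659 × 1.55 = 2772.8972 kcal/day.
With stress factor 1.15: 2772.8972 × 1.15 = 3188.8317 kcal/day.
Fat energy = 20% × 3188.8317 = 637.7663 kcal.
Fat = 637.7663 ÷ 9 kcal/g = 70.8629 g.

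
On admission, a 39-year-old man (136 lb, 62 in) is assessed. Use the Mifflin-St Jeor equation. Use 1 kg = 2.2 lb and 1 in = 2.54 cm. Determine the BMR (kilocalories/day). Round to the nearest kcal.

1412 kilocalories/day

Convert to metric: weight = 136 ÷ 2.2 = 61.8182 kg; height = 62 × 2.54 = 157.48 cm.
Mifflin-St Jeor (male): BMR = 10(61.8182) + 6.25(157.48) − 5(39) + 5 = 618.1818 + 984.25 − 195 + 5 = 1412.4318 kcal/day.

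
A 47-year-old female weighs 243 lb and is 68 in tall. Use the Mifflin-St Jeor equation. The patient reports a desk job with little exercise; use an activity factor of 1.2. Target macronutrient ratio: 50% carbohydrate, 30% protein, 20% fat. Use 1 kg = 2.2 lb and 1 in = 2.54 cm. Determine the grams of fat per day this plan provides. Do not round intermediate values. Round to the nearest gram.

48 g/day

Convert to metric: weight = 243 ÷ 2.2 = 110.4545 kg; height = 68 × 2.54 = 172.72 cm.
Mifflin-St Jeor (female): BMR = 10(110.4545) + 6.25(172.72) − 5(47) − 161 = 1104.5455 + 1079.5 − 235 − 161 = 1788.0455 kcal/day.
TEE = 1788.0455 × 1.2 = 2145.6545 kcal/day.
Fat energy = 20% × 2145.6545 = 429.1309 kcal.
Fat = 429.1309 ÷ 9 kcal/g = 47.6812 g.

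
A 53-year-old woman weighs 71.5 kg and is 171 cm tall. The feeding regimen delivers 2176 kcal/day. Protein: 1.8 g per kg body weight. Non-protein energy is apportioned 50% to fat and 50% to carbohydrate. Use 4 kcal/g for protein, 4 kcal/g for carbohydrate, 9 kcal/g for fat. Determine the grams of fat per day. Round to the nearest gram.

92 g/day

Protein = 1.8 × 71.5 = 128.7 g → 128.7 × 4 = 514.8 kcal.
Non-protein calories = 2176 − 514.8 = 1661.2 kcal.
Fat: 50% × 1661.2 = 830.6 kcal; carbohydrate: 830.6 kcal.
Fat: 830.6 kcal ÷ 9 kcal/g = 92.2889 g.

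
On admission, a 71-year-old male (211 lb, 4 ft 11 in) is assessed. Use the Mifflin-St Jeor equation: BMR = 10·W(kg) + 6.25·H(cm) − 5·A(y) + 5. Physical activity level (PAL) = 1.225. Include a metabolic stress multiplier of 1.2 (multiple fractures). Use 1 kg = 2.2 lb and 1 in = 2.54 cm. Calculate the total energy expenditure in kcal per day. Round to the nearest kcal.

Convert to metric: weight = 211 ÷ 2.2 = 95.9091 kg; height = (4×12 + 11) × 2.54 = 59 × 2.54 = 149.86 cm.
Mifflin-St Jeor (male): BMR = 10(95.9091) + 6.25(149.86) − 5(71) + 5 = 959.0909 + 936.625 − 355 + 5 = 1545.7159 kcal/day.
TEE = BMR × activity factor = 1545.7159 × 1.225 = 1893.502 kcal/day.
Apply stress factor: 1893.502 × 1.2 = 2272.2024 kcal/day.

2272 kcal per day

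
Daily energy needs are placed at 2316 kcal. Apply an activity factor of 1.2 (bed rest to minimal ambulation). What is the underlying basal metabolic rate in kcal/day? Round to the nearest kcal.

1930 kcal/day

BMR = TEE ÷ activity factor = 2316 ÷ 1.2 = 1930 kcal/day.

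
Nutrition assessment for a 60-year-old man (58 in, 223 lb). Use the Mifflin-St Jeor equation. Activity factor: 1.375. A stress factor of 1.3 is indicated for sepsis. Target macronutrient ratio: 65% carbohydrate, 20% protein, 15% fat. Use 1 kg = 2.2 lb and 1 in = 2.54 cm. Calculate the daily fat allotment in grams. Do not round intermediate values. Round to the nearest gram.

Convert to metric: weight = 223 ÷ 2.2 = 101.3636 kg; height = 58 × 2.54 = 147.32 cm.
Mifflin-St Jeor (male): BMR = 10(101.3636) + 6.25(147.32) − 5(60) + 5 = 1013.6364 + 920.75 − 300 + 5 = 1639.3864 kcal/day.
TEE = 1639.3864 × 1.375 = 2254.1563 kcal/day.
With stress factor 1.3: 2254.1563 × 1.3 = 2930.4031 kcal/day.
Fat energy = 15% × 2930.4031 = 439.5605 kcal.
Fat = 439.5605 ÷ 9 kcal/g = 48.8401 g.

49 g/day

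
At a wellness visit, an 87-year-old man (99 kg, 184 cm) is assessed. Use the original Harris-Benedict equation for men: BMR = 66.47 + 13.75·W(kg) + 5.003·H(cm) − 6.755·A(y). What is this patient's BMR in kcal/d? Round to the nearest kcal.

Harris-Benedict: BMR = 66.47 + 13.75(99) + 5.003(184) − 6.755(87) = 1760.587 kcal/day.

1761 kcal/d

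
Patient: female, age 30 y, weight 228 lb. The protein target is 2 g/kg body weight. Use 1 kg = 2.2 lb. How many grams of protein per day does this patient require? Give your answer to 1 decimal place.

207.3 g/day

Weight in kg = 228 ÷ 2.2 = 103.6364 kg.
Protein = 2 g/kg × 103.6364 kg = 207.2727 g/day.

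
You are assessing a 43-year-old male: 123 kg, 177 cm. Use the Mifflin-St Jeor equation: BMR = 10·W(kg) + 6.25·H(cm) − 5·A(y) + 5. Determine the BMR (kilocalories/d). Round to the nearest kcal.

2126 kilocalories/d

Mifflin-St Jeor (male): BMR = 10(123) + 6.25(177) − 5(43) + 5 = 1230 + 1106.25 − 215 + 5 = 2126.25 kcal/day.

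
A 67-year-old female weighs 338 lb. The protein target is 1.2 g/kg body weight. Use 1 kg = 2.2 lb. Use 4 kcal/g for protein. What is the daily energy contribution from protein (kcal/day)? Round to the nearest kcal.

Weight in kg = 338 ÷ 2.2 = 153.6364 kg.
Protein = 1.2 g/kg × 153.6364 kg = 184.3636 g/day.
Protein energy = 184.3636 g × 4 kcal/g = 737.4545 kcal/day.

737 kcal/day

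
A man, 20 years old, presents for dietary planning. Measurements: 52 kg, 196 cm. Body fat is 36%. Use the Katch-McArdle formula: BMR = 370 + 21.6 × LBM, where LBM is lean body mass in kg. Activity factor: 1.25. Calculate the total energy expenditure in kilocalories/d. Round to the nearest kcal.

LBM = 52 × (1 − 0.36) = 33.28 kg. Katch-McArdle: BMR = 370 + 21.6 × 33.28 = 1088.848 kcal/day.
TEE = BMR × activity factor = 1088.848 × 1.25 = 1361.06 kcal/day.

1361 kilocalories/d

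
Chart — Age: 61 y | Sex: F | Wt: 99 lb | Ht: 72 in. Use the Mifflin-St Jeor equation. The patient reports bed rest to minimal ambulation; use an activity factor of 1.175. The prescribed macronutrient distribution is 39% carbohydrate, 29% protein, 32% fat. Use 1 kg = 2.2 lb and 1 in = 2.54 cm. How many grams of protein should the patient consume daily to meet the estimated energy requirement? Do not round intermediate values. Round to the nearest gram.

Convert to metric: weight = 99 ÷ 2.2 = 45 kg; height = 72 × 2.54 = 182.88 cm.
Mifflin-St Jeor (female): BMR = 10(45) + 6.25(182.88) − 5(61) − 161 = 450 + 1143 − 305 − 161 = 1127 kcal/day.
TEE = 1127 × 1.175 = 1324.225 kcal/day.
Protein energy = 29% × 1324.225 = 384.0253 kcal.
Protein = 384.0253 ÷ 4 kcal/g = 96.0063 g.

96 g/day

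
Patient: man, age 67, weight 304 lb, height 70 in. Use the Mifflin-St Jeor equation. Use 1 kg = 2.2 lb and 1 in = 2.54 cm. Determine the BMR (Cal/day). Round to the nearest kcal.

2163 Cal/day

Convert to metric: weight = 304 ÷ 2.2 = 138.1818 kg; height = 70 × 2.54 = 177.8 cm.
Mifflin-St Jeor (male): BMR = 10(138.1818) + 6.25(177.8) − 5(67) + 5 = 1381.8182 + 1111.25 − 335 + 5 = 2163.0682 kcal/day.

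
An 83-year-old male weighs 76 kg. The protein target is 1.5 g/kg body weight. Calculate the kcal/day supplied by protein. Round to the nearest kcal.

Protein = 1.5 g/kg × 76 kg = 114 g/day.
Protein energy = 114 g × 4 kcal/g = 456 kcal/day.

456 kcal/day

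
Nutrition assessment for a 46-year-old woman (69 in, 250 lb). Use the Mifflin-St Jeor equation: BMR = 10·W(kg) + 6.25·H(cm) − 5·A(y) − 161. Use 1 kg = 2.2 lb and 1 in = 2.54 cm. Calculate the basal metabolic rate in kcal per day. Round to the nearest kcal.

1841 kcal per day

Convert to metric: weight = 250 ÷ 2.2 = 113.6364 kg; height = 69 × 2.54 = 175.26 cm.
Mifflin-St Jeor (female): BMR = 10(113.6364) + 6.25(175.26) − 5(46) − 161 = 1136.3636 + 1095.375 − 230 − 161 = 1840.7386 kcal/day.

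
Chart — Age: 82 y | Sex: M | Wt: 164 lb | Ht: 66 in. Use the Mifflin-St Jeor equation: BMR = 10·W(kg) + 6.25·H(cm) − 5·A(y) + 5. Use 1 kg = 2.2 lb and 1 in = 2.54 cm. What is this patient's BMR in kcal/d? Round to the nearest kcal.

Convert to metric: weight = 164 ÷ 2.2 = 74.5455 kg; height = 66 × 2.54 = 167.64 cm.
Mifflin-St Jeor (male): BMR = 10(74.5455) + 6.25(167.64) − 5(82) + 5 = 745.4545 + 1047.75 − 410 + 5 = 1388.2045 kcal/day.

1388 kcal/d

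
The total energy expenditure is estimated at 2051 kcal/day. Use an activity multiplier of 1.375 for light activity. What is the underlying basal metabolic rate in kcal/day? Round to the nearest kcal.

BMR = TEE ÷ activity factor = 2051 ÷ 1.375 = 1491.6364 kcal/day.

1492 kcal/day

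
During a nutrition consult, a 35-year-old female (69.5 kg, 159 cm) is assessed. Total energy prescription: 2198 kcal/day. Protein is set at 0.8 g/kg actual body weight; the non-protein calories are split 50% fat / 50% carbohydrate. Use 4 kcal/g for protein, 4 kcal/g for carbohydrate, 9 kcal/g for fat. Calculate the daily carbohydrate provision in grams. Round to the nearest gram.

Protein = 0.8 × 69.5 = 55.6 g → 55.6 × 4 = 222.4 kcal.
Non-protein calories = 2198 − 222.4 = 1975.6 kcal.
Fat: 50% × 1975.6 = 987.8 kcal; carbohydrate: 987.8 kcal.
Carbohydrate: 987.8 kcal ÷ 4 kcal/g = 246.95 g.

247 g/day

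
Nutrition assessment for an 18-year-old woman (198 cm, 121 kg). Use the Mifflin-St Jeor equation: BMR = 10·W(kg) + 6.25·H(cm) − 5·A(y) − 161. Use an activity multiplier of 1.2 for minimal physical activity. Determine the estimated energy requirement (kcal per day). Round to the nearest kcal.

Mifflin-St Jeor (female): BMR = 10(121) + 6.25(198) − 5(18) − 161 = 1210 + 1237.5 − 90 − 161 = 2196.5 kcal/day.
TEE = BMR × activity factor = 2196.5 × 1.2 = 2635.8 kcal/day.

2636 kcal per day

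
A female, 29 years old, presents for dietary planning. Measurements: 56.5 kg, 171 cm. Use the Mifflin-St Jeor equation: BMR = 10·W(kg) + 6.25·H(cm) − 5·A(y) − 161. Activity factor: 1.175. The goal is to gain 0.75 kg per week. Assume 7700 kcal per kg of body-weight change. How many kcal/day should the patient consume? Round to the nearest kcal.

2385 kcal/day

Mifflin-St Jeor (female): BMR = 10(56.5) + 6.25(171) − 5(29) − 161 = 565 + 1068.75 − 145 − 161 = 1327.75 kcal/day.
TEE = 1327.75 × 1.175 = 1560.1063 kcal/day.
Required daily surplus = 0.75 × 7700 ÷ 7 = 825 kcal/day.
Target intake = 1560.1063 + 825 = 2385.1063 kcal/day.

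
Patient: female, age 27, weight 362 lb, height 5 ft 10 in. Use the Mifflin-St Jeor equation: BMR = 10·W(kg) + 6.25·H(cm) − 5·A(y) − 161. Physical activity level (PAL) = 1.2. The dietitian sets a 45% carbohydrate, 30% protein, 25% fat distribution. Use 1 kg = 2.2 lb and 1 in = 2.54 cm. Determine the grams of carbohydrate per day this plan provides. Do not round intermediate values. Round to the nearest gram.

332 g/day

Convert to metric: weight = 362 ÷ 2.2 = 164.5455 kg; height = (5×12 + 10) × 2.54 = 70 × 2.54 = 177.8 cm.
Mifflin-St Jeor (female): BMR = 10(164.5455) + 6.25(177.8) − 5(27) − 161 = 1645.4545 + 1111.25 − 135 − 161 = 2460.7045 kcal/day.
TEE = 2460.7045 × 1.2 = 2952.8455 kcal/day.
Carbohydrate energy = 45% × 2952.8455 = 1328.7805 kcal.
Carbohydrate = 1328.7805 ÷ 4 kcal/g = 332.1951 g.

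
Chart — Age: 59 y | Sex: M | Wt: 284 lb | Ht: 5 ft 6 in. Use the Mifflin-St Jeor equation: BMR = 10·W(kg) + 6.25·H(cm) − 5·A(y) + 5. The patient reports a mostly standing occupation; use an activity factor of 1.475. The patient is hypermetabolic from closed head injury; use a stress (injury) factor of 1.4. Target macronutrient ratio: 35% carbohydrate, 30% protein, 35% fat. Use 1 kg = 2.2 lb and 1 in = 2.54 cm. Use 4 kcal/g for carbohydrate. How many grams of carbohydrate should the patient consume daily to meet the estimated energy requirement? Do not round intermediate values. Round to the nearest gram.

Convert to metric: weight = 284 ÷ 2.2 = 129.0909 kg; height = (5×12 + 6) × 2.54 = 66 × 2.54 = 167.64 cm.
Mifflin-St Jeor (male): BMR = 10(129.0909) + 6.25(167.64) − 5(59) + 5 = 1290.9091 + 1047.75 − 295 + 5 = 2048.6591 kcal/day.
TEE = 2048.6591 × 1.475 = 3021.7722 kcal/day.
With stress factor 1.4: 3021.7722 × 1.4 = 4230.481 kcal/day.
Carbohydrate energy = 35% × 4230.481 = 1480.6684 kcal.
Carbohydrate = 1480.6684 ÷ 4 kcal/g = 370.1671 g.

370 g/day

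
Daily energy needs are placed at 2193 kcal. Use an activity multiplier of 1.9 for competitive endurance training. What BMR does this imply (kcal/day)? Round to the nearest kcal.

1154 kcal/day

BMR = TEE ÷ activity factor = 2193 ÷ 1.9 = 1154.2105 kcal/day.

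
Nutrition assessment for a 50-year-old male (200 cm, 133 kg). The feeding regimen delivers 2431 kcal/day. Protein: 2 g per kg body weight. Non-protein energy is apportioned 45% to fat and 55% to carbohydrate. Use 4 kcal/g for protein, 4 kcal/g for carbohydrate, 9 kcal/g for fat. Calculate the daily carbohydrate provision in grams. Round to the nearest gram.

188 g/day

Protein = 2 × 133 = 266 g → 266 × 4 = 1064 kcal.
Non-protein calories = 2431 − 1064 = 1367 kcal.
Fat: 45% × 1367 = 615.15 kcal; carbohydrate: 751.85 kcal.
Carbohydrate: 751.85 kcal ÷ 4 kcal/g = 187.9625 g.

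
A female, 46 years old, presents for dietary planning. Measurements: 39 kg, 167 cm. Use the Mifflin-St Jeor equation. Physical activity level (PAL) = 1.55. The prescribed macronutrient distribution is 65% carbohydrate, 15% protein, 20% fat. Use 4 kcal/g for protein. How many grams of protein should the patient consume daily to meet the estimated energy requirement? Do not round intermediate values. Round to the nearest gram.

Mifflin-St Jeor (female): BMR = 10(39) + 6.25(167) − 5(46) − 161 = 390 + 1043.75 − 230 − 161 = 1042.75 kcal/day.
TEE = 1042.75 × 1.55 = 1616.2625 kcal/day.
Protein energy = 15% × 1616.2625 = 242.4394 kcal.
Protein = 242.4394 ÷ 4 kcal/g = 60.6098 g.

61 g/day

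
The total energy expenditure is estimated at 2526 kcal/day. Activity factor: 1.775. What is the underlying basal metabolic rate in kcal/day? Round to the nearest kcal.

BMR = TEE ÷ activity factor = 2526 ÷ 1.775 = 1423.0986 kcal/day.

1423 kcal/day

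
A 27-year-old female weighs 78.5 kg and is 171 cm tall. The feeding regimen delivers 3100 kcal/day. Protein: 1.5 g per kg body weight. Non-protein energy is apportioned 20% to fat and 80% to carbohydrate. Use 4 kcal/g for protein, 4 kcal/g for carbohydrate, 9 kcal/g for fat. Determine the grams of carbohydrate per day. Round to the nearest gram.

526 g/day

Protein = 1.5 × 78.5 = 117.75 g → 117.75 × 4 = 471 kcal.
Non-protein calories = 3100 − 471 = 2629 kcal.
Fat: 20% × 2629 = 525.8 kcal; carbohydrate: 2103.2 kcal.
Carbohydrate: 2103.2 kcal ÷ 4 kcal/g = 525.8 g.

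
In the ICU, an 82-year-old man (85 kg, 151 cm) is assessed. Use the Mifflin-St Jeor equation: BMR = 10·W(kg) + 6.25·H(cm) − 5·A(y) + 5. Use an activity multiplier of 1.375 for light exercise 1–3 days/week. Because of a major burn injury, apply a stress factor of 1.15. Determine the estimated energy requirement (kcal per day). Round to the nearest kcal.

2196 kcal per day

Mifflin-St Jeor (male): BMR = 10(85) + 6.25(151) − 5(82) + 5 = 850 + 943.75 − 410 + 5 = 1388.75 kcal/day.
TEE = BMR × activity factor = 1388.75 × 1.375 = 1909.5313 kcal/day.
Apply stress factor: 1909.5313 × 1.15 = 2195.9609 kcal/day.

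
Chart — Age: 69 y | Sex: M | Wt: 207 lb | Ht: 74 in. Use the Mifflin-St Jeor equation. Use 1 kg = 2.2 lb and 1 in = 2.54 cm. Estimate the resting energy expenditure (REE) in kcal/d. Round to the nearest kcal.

Convert to metric: weight = 207 ÷ 2.2 = 94.0909 kg; height = 74 × 2.54 = 187.96 cm.
Mifflin-St Jeor (male): BMR = 10(94.0909) + 6.25(187.96) − 5(69) + 5 = 940.9091 + 1174.75 − 345 + 5 = 1775.6591 kcal/day.

1776 kcal/d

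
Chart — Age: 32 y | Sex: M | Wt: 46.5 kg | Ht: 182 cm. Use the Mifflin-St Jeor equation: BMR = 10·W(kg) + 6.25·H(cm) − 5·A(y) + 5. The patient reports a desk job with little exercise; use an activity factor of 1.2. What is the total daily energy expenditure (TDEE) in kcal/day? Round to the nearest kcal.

Mifflin-St Jeor (male): BMR = 10(46.5) + 6.25(182) − 5(32) + 5 = 465 + 1137.5 − 160 + 5 = 1447.5 kcal/day.
TEE = BMR × activity factor = 1447.5 × 1.2 = 1737 kcal/day.

1737 kcal/day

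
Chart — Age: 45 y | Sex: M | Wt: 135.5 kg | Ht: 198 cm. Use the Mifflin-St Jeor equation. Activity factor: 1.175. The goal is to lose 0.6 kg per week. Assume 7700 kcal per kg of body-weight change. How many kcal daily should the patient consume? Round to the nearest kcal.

2128 kcal daily

Mifflin-St Jeor (male): BMR = 10(135.5) + 6.25(198) − 5(45) + 5 = 1355 + 1237.5 − 225 + 5 = 2372.5 kcal/day.
TEE = 2372.5 × 1.175 = 2787.6875 kcal/day.
Required daily deficit = 0.6 × 7700 ÷ 7 = 660 kcal/day.
Target intake = 2787.6875 − 660 = 2127.6875 kcal/day.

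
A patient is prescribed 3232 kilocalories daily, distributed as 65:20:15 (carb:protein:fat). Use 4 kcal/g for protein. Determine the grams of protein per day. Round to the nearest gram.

Protein energy = 20% × 3232 = 646.4 kcal.
At 4 kcal/g: 646.4 ÷ 4 = 161.6 g.

162 g/day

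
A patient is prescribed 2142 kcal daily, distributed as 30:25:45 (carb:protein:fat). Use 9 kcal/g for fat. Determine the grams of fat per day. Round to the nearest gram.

107 g/day

Fat energy = 45% × 2142 = 963.9 kcal.
At 9 kcal/g: 963.9 ÷ 9 = 107.1 g.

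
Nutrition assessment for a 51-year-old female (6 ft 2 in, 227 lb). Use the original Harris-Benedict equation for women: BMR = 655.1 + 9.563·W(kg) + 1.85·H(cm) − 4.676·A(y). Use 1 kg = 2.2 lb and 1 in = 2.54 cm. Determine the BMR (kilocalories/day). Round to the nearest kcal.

1751 kilocalories/day

Convert to metric: weight = 227 ÷ 2.2 = 103.1818 kg; height = (6×12 + 2) × 2.54 = 74 × 2.54 = 187.96 cm.
Harris-Benedict: BMR = 655.1 + 9.563(103.1818) + 1.85(187.96) − 4.676(51) = 1751.0777 kcal/day.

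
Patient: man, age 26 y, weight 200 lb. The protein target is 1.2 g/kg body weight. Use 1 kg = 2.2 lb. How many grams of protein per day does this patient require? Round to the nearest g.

Weight in kg = 200 ÷ 2.2 = 90.9091 kg.
Protein = 1.2 g/kg × 90.9091 kg = 109.0909 g/day.

109 g/day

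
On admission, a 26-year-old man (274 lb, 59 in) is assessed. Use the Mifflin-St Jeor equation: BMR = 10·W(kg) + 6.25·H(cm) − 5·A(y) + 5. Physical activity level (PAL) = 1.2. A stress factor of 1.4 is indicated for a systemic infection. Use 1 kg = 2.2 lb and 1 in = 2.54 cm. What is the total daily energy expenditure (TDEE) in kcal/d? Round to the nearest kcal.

3456 kcal/d

Convert to metric: weight = 274 ÷ 2.2 = 124.5455 kg; height = 59 × 2.54 = 149.86 cm.
Mifflin-St Jeor (male): BMR = 10(124.5455) + 6.25(149.86) − 5(26) + 5 = 1245.4545 + 936.625 − 130 + 5 = 2057.0795 kcal/day.
TEE = BMR × activity factor = 2057.0795 × 1.2 = 2468.4955 kcal/day.
Apply stress factor: 2468.4955 × 1.4 = 3455.8936 kcal/day.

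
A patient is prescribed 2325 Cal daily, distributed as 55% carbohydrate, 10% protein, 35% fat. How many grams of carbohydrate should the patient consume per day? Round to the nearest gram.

320 g/day

Carbohydrate energy = 55% × 2325 = 1278.75 kcal.
At 4 kcal/g: 1278.75 ÷ 4 = 319.6875 g.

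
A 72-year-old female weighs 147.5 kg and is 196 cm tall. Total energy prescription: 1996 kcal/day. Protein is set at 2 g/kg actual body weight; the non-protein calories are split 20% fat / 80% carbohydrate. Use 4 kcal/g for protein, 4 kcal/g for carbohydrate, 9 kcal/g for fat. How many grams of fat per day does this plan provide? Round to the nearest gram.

18 g/day

Protein = 2 × 147.5 = 295 g → 295 × 4 = 1180 kcal.
Non-protein calories = 1996 − 1180 = 816 kcal.
Fat: 20% × 816 = 163.2 kcal; carbohydrate: 652.8 kcal.
Fat: 163.2 kcal ÷ 9 kcal/g = 18.1333 g.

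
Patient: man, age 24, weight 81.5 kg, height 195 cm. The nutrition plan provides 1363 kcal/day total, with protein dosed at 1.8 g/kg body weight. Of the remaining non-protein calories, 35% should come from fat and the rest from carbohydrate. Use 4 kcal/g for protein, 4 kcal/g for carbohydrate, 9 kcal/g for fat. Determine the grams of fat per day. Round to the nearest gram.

30 g/day

Protein = 1.8 × 81.5 = 146.7 g → 146.7 × 4 = 586.8 kcal.
Non-protein calories = 1363 − 586.8 = 776.2 kcal.
Fat: 35% × 776.2 = 271.67 kcal; carbohydrate: 504.53 kcal.
Fat: 271.67 kcal ÷ 9 kcal/g = 30.1856 g.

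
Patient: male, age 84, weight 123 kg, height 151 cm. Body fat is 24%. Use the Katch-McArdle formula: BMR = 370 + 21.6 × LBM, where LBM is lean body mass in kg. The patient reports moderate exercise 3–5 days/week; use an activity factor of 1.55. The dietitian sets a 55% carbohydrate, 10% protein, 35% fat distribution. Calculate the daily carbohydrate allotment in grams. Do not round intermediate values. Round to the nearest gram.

LBM = 123 × (1 − 0.24) = 93.48 kg. Katch-McArdle: BMR = 370 + 21.6 × 93.48 = 2389.168 kcal/day.
TEE = 2389.168 × 1.55 = 3703.2104 kcal/day.
Carbohydrate energy = 55% × 3703.2104 = 2036.7657 kcal.
Carbohydrate = 2036.7657 ÷ 4 kcal/g = 509.1914 g.

509 g/day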